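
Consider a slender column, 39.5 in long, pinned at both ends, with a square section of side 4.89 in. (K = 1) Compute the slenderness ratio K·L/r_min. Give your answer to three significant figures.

λ ≈ 28.0

For a square r = a/√12 = 4.89/√12 = 1.412 in
L_e = K·L = 1 × 39.5 = 39.50 in
λ = L_e / r_min = 39.500 / 1.412 = 28.0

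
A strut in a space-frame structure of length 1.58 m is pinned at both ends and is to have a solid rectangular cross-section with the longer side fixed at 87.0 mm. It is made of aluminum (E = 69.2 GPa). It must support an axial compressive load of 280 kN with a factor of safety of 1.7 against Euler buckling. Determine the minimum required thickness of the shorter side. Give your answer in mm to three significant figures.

Required P_cr = n·P = 1.7 × 280 = 476.0 kN
L_e = K·L = 1 × 1.58 = 1.580 m
Required I = P_cr·L_e²/(π²E) = 4.760×10^5 × 1.580² / (π² × 6.92×10^10) = 1.740×10^-6 m⁴
I_req = 1.740×10^6 mm⁴
Rectangle, weak axis: I_min = h·b³/12 with h = 87.0 mm fixed  ⇒  b = (12I/h)^(1/3) = 62.1 mm

b ≈ 62.1 mm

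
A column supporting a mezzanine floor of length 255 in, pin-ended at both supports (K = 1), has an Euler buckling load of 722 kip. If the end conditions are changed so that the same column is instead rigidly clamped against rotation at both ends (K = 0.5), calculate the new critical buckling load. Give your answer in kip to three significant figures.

P_cr ≈ 2890 kip

P_cr ∝ 1/K², so P_cr,new = P_cr,old × (K_old/K_new)² = 722 × (1/0.5)²
= 722 × 4.000 = 2890 kip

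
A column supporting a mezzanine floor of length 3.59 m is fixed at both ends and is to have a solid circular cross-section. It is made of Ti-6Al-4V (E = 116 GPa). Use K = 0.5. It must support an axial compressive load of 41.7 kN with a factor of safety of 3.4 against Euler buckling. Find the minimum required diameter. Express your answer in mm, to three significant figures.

Required P_cr = n·P = 3.4 × 41.7 = 141.8 kN
L_e = K·L = 0.5 × 3.59 = 1.795 m
Required I = P_cr·L_e²/(π²E) = 1.418×10^5 × 1.795² / (π² × 1.16×10^11) = 3.990×10^-7 m⁴
I_req = 3.990×10^5 mm⁴
Solid circle: I = πd⁴/64  ⇒  d = (64I/π)^(1/4) = (64×3.990×10^5/π)^(1/4) = 53.4 mm

d ≈ 53.4 mm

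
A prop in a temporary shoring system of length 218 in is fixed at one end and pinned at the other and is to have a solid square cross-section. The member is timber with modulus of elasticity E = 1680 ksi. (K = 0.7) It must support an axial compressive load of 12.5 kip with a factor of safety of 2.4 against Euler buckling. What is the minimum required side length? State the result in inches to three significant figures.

Required P_cr = n·P = 2.4 × 12.5 = 30.00 kip
L_e = K·L = 0.7 × 218 = 152.6 in
Required I = P_cr·L_e²/(π²E) = 3.000×10^4 × 152.6² / (π² × 1.68×10^6) = 42.13 in⁴
Solid square: I = a⁴/12  ⇒  a = (12I)^(1/4) = (12×42.13)^(1/4) = 4.74 in

a ≈ 4.74 in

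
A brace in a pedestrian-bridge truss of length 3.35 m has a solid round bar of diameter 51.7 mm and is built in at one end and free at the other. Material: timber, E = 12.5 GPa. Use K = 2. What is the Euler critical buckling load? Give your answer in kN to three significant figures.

I = πd⁴/64 = π×51.7⁴/64 = 3.507×10^5 mm⁴
I = 3.507×10^5 mm⁴ = 3.507×10^-7 m⁴
Effective length L_e = K·L = 2 × 3.35 = 6.700 m
P_cr = π²EI / L_e² = π² × 12.5×10⁹ × 3.507×10^-7 / 6.700² = 963.8 N

P_cr ≈ 0.964 kN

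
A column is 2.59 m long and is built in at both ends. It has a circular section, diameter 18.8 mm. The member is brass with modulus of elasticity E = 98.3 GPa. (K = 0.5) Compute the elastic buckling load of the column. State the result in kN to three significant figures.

I = πd⁴/64 = π×18.8⁴/64 = 6.132×10^3 mm⁴
I = 6.132×10^3 mm⁴ = 6.132×10^-9 m⁴
Effective length L_e = K·L = 0.5 × 2.59 = 1.295 m
P_cr = π²EI / L_e² = π² × 98.3×10⁹ × 6.132×10^-9 / 1.295² = 3.547×10^3 N

P_cr ≈ 3.55 kN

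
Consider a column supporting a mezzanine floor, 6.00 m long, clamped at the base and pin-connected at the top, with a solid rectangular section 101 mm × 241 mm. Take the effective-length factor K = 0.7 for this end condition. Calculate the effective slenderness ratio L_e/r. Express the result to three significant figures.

For a rectangle r_min = b/√12 = 101/√12 = 29.16 mm
L_e = K·L = 0.7 × 6.00 m = 4.200 m = 4200.0 mm
λ = L_e / r_min = 4200.0 / 29.16 = 144

λ ≈ 144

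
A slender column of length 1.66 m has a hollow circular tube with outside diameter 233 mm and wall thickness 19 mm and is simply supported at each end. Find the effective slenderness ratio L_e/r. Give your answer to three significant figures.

Inner diameter d_i = 233 − 2×19 = 195.0 mm
I = π(d_o⁴ − d_i⁴)/64 = π(233⁴ − 195.0⁴)/64 = 7.370×10^7 mm⁴
A = 1.277×10^4 mm²;  r_min = √(I/A) = √(7.370×10^7/1.277×10^4) = 75.96 mm
L_e = K·L = 1 × 1.66 m = 1.660 m = 1660.0 mm
λ = L_e / r_min = 1660.0 / 75.96 = 21.9

λ ≈ 21.9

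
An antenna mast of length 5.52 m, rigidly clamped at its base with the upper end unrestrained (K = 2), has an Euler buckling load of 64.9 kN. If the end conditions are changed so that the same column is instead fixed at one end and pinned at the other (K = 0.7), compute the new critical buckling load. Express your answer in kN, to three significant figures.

P_cr ∝ 1/K², so P_cr,new = P_cr,old × (K_old/K_new)² = 64.9 × (2/0.7)²
= 64.9 × 8.163 = 530 kN

P_cr ≈ 530 kN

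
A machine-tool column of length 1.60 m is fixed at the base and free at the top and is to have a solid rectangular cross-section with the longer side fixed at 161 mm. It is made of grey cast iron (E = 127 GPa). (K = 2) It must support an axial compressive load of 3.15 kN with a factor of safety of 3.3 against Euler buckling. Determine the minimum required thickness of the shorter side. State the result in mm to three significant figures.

b ≈ 18.5 mm

Required P_cr = n·P = 3.3 × 3.15 = 10.40 kN
L_e = K·L = 2 × 1.60 = 3.200 m
Required I = P_cr·L_e²/(π²E) = 1.040×10^4 × 3.200² / (π² × 1.27×10^11) = 8.492×10^-8 m⁴
I_req = 8.492×10^4 mm⁴
Rectangle, weak axis: I_min = h·b³/12 with h = 161 mm fixed  ⇒  b = (12I/h)^(1/3) = 18.5 mm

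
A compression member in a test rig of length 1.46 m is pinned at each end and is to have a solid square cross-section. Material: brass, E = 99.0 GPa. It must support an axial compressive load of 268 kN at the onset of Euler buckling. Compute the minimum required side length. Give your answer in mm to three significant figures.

L_e = K·L = 1 × 1.46 = 1.460 m
Required I = P_cr·L_e²/(π²E) = 2.680×10^5 × 1.460² / (π² × 9.90×10^10) = 5.847×10^-7 m⁴
I_req = 5.847×10^5 mm⁴
Solid square: I = a⁴/12  ⇒  a = (12I)^(1/4) = (12×5.847×10^5)^(1/4) = 51.5 mm

a ≈ 51.5 mm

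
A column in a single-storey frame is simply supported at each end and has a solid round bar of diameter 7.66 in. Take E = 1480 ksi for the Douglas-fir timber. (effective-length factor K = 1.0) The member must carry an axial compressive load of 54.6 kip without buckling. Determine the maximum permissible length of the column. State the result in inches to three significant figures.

L_max ≈ 213 in

I = πd⁴/64 = π×7.66⁴/64 = 169.0 in⁴
At the buckling limit P_cr = P = 5.460×10^4 lb
From P_cr = π²EI/(K·L)²:  L = (1/K)·√(π²EI/P_cr) = (1/1)·√(π²×1.48×10^6×169.0/5.460×10^4)
L = 213 in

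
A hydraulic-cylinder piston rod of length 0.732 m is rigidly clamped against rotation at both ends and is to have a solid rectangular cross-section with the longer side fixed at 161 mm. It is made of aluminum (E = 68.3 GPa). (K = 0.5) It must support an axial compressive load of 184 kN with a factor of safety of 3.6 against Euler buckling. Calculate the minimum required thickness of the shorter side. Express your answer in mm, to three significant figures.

Required P_cr = n·P = 3.6 × 184 = 662.4 kN
L_e = K·L = 0.5 × 0.732 = 0.3660 m
Required I = P_cr·L_e²/(π²E) = 6.624×10^5 × 0.3660² / (π² × 6.83×10^10) = 1.316×10^-7 m⁴
I_req = 1.316×10^5 mm⁴
Rectangle, weak axis: I_min = h·b³/12 with h = 161 mm fixed  ⇒  b = (12I/h)^(1/3) = 21.4 mm

b ≈ 21.4 mm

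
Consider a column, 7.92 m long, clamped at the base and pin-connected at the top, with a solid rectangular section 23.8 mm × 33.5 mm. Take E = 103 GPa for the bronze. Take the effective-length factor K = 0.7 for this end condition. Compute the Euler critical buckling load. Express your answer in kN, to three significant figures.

P_cr ≈ 1.24 kN

Buckling occurs about the weak axis: I_min = h·b³/12 with b = 23.8 mm (the shorter side).
I_min = 33.5×23.8³/12 = 3.764×10^4 mm⁴
I = 3.764×10^4 mm⁴ = 3.764×10^-8 m⁴
Effective length L_e = K·L = 0.7 × 7.92 = 5.544 m
P_cr = π²EI / L_e² = π² × 103×10⁹ × 3.764×10^-8 / 5.544² = 1.245×10^3 N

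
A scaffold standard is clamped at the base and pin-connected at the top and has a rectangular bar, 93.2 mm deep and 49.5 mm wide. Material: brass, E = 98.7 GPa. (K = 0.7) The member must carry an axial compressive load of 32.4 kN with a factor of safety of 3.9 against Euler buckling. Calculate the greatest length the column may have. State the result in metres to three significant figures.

L_max ≈ 3.85 m

Buckling occurs about the weak axis: I_min = h·b³/12 with b = 49.5 mm (the shorter side).
I_min = 93.2×49.5³/12 = 9.420×10^5 mm⁴
I = 9.420×10^-7 m⁴
Required critical load P_cr = n·P = 3.9 × 32.4 = 126.4 kN = 1.264×10^5 N
From P_cr = π²EI/(K·L)²:  L = (1/K)·√(π²EI/P_cr) = (1/0.7)·√(π²×9.87×10^10×9.420×10^-7/1.264×10^5)
L = 3.85 m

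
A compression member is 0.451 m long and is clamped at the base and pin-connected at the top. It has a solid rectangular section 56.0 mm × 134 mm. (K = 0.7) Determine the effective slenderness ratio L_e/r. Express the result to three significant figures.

λ ≈ 19.5

Buckling occurs about the weak axis: I_min = h·b³/12 with b = 56.0 mm (the shorter side).
I_min = 134×56.0³/12 = 1.961×10^6 mm⁴
A = 7.504×10^3 mm²;  r_min = √(I/A) = √(1.961×10^6/7.504×10^3) = 16.17 mm
L_e = K·L = 0.7 × 0.451 m = 0.3157 m = 315.70 mm
λ = L_e / r_min = 315.70 / 16.17 = 19.5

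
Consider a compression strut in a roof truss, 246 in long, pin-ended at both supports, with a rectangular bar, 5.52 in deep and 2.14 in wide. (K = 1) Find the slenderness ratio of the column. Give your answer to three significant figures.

For a rectangle r_min = b/√12 = 2.14/√12 = 0.6178 in
L_e = K·L = 1 × 246 = 246.0 in
λ = L_e / r_min = 246.00 / 0.6178 = 398

λ ≈ 398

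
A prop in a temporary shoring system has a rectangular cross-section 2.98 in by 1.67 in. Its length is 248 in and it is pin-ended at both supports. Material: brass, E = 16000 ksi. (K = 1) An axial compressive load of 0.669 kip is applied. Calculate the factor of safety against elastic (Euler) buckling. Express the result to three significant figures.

Buckling occurs about the weak axis: I_min = h·b³/12 with b = 1.67 in (the shorter side).
I_min = 2.98×1.67³/12 = 1.157 in⁴
Effective length L_e = K·L = 1 × 248 = 248.0 in
P_cr = π²EI / L_e² = π² × 16000×10³ × 1.157 / 248.0² = 2.970×10^3 lb
Factor of safety n = P_cr / P = 2.9696 / 0.669 = 4.44

n ≈ 4.44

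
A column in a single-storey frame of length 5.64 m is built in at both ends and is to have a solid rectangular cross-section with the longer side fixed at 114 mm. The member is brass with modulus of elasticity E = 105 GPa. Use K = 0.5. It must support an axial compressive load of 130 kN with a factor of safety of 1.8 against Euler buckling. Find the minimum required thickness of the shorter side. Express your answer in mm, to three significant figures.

Required P_cr = n·P = 1.8 × 130 = 234.0 kN
L_e = K·L = 0.5 × 5.64 = 2.820 m
Required I = P_cr·L_e²/(π²E) = 2.340×10^5 × 2.820² / (π² × 1.05×10^11) = 1.796×10^-6 m⁴
I_req = 1.796×10^6 mm⁴
Rectangle, weak axis: I_min = h·b³/12 with h = 114 mm fixed  ⇒  b = (12I/h)^(1/3) = 57.4 mm

b ≈ 57.4 mm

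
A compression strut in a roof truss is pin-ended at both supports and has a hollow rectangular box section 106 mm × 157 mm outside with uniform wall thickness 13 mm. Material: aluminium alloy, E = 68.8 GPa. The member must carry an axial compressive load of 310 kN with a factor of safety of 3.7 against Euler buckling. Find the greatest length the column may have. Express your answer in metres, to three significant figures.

Inner dimensions: h_i = 157 − 2×13 = 131.0 mm, b_i = 106 − 2×13 = 80.00 mm
Weak-axis I_min = (h_o·b_o³ − h_i·b_i³)/12 with b_o = 106, b_i = 80.00 mm (shorter outer/inner sides).
I_min = (157×106³ − 131.0×80.00³)/12 = 9.993×10^6 mm⁴
I = 9.993×10^-6 m⁴
Required critical load P_cr = n·P = 3.7 × 310 = 1147 kN = 1.147×10^6 N
From P_cr = π²EI/(K·L)²:  L = (1/K)·√(π²EI/P_cr) = (1/1)·√(π²×6.88×10^10×9.993×10^-6/1.147×10^6)
L = 2.43 m

L_max ≈ 2.43 m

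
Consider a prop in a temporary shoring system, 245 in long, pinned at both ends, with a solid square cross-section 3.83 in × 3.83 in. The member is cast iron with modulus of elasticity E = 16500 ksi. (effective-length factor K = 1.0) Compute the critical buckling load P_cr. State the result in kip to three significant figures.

P_cr ≈ 48.6 kip

I = a⁴/12 = 3.83⁴/12 = 17.93 in⁴
Effective length L_e = K·L = 1 × 245 = 245.0 in
P_cr = π²EI / L_e² = π² × 16500×10³ × 17.93 / 245.0² = 4.865×10^4 lb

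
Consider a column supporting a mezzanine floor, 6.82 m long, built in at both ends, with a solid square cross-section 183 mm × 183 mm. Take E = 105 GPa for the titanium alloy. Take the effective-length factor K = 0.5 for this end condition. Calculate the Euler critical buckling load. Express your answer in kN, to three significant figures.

P_cr ≈ 8330 kN

I = a⁴/12 = 183⁴/12 = 9.346×10^7 mm⁴
I = 9.346×10^7 mm⁴ = 9.346×10^-5 m⁴
Effective length L_e = K·L = 0.5 × 6.82 = 3.410 m
P_cr = π²EI / L_e² = π² × 105×10⁹ × 9.346×10^-5 / 3.410² = 8.329×10^6 N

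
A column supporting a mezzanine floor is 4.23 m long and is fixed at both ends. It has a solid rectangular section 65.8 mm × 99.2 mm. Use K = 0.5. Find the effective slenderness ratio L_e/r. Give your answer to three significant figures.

For a rectangle r_min = b/√12 = 65.8/√12 = 18.99 mm
L_e = K·L = 0.5 × 4.23 m = 2.115 m = 2115.0 mm
λ = L_e / r_min = 2115.0 / 18.99 = 111

λ ≈ 111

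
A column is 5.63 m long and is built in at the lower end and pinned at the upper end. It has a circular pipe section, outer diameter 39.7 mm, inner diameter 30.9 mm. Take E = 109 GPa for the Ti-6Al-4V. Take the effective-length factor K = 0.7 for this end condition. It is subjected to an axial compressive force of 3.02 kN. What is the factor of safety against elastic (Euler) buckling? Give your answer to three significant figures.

d_o = 39.7 mm, d_i = 30.9 mm
I = π(d_o⁴ − d_i⁴)/64 = π(39.7⁴ − 30.90⁴)/64 = 7.718×10^4 mm⁴
I = 7.718×10^4 mm⁴ = 7.718×10^-8 m⁴
Effective length L_e = K·L = 0.7 × 5.63 = 3.941 m
P_cr = π²EI / L_e² = π² × 109×10⁹ × 7.718×10^-8 / 3.941² = 5.346×10^3 N
Factor of safety n = P_cr / P = 5.3462 / 3.02 = 1.77

n ≈ 1.77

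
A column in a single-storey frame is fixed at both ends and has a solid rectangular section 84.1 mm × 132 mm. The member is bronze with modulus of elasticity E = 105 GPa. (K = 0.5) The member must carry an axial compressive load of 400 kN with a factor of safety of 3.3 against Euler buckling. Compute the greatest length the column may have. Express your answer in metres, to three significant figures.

L_max ≈ 4.53 m

Buckling occurs about the weak axis: I_min = h·b³/12 with b = 84.1 mm (the shorter side).
I_min = 132×84.1³/12 = 6.543×10^6 mm⁴
I = 6.543×10^-6 m⁴
Required critical load P_cr = n·P = 3.3 × 400 = 1320 kN = 1.320×10^6 N
From P_cr = π²EI/(K·L)²:  L = (1/K)·√(π²EI/P_cr) = (1/0.5)·√(π²×1.05×10^11×6.543×10^-6/1.320×10^6)
L = 4.53 m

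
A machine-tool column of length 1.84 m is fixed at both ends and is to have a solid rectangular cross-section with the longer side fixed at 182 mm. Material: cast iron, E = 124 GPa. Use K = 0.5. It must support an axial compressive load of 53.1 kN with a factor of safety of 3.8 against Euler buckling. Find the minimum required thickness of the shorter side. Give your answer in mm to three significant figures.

b ≈ 21.0 mm

Required P_cr = n·P = 3.8 × 53.1 = 201.8 kN
L_e = K·L = 0.5 × 1.84 = 0.9200 m
Required I = P_cr·L_e²/(π²E) = 2.018×10^5 × 0.9200² / (π² × 1.24×10^11) = 1.396×10^-7 m⁴
I_req = 1.396×10^5 mm⁴
Rectangle, weak axis: I_min = h·b³/12 with h = 182 mm fixed  ⇒  b = (12I/h)^(1/3) = 21.0 mm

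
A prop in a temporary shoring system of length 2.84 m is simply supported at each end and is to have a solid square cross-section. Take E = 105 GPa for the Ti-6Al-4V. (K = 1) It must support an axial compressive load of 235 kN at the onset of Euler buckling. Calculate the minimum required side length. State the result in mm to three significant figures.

a ≈ 68.4 mm

L_e = K·L = 1 × 2.84 = 2.840 m
Required I = P_cr·L_e²/(π²E) = 2.350×10^5 × 2.840² / (π² × 1.05×10^11) = 1.829×10^-6 m⁴
I_req = 1.829×10^6 mm⁴
Solid square: I = a⁴/12  ⇒  a = (12I)^(1/4) = (12×1.829×10^6)^(1/4) = 68.4 mm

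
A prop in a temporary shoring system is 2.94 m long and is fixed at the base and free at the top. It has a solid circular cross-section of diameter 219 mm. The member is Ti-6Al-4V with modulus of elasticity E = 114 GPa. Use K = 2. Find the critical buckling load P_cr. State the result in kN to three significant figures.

I = πd⁴/64 = π×219⁴/64 = 1.129×10^8 mm⁴
I = 1.129×10^8 mm⁴ = 1.129×10^-4 m⁴
Effective length L_e = K·L = 2 × 2.94 = 5.880 m
P_cr = π²EI / L_e² = π² × 114×10⁹ × 1.129×10^-4 / 5.880² = 3.674×10^6 N

P_cr ≈ 3670 kN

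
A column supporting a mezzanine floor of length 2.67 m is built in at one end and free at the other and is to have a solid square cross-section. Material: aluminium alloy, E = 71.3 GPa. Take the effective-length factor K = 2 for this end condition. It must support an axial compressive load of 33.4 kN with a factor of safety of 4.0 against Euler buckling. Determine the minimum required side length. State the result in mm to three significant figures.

Required P_cr = n·P = 4.0 × 33.4 = 133.6 kN
L_e = K·L = 2 × 2.67 = 5.340 m
Required I = P_cr·L_e²/(π²E) = 1.336×10^5 × 5.340² / (π² × 7.13×10^10) = 5.414×10^-6 m⁴
I_req = 5.414×10^6 mm⁴
Solid square: I = a⁴/12  ⇒  a = (12I)^(1/4) = (12×5.414×10^6)^(1/4) = 89.8 mm

a ≈ 89.8 mm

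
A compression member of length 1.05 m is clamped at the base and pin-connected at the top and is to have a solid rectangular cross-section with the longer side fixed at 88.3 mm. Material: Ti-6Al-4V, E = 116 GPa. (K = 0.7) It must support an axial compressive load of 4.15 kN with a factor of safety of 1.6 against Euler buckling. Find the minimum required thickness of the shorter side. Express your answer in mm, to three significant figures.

Required P_cr = n·P = 1.6 × 4.15 = 6.640 kN
L_e = K·L = 0.7 × 1.05 = 0.7350 m
Required I = P_cr·L_e²/(π²E) = 6.640×10^3 × 0.7350² / (π² × 1.16×10^11) = 3.133×10^-9 m⁴
I_req = 3.133×10^3 mm⁴
Rectangle, weak axis: I_min = h·b³/12 with h = 88.3 mm fixed  ⇒  b = (12I/h)^(1/3) = 7.52 mm

b ≈ 7.52 mm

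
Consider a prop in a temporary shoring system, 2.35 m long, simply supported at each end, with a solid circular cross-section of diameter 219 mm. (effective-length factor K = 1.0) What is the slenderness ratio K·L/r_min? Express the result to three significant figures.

For a solid circle r = d/4 = 219/4 = 54.75 mm
L_e = K·L = 1 × 2.35 m = 2.350 m = 2350.0 mm
λ = L_e / r_min = 2350.0 / 54.75 = 42.9

λ ≈ 42.9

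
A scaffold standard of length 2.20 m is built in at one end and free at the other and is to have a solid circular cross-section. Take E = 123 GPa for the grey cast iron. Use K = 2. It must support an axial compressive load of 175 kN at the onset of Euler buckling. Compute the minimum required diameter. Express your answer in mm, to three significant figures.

L_e = K·L = 2 × 2.20 = 4.400 m
Required I = P_cr·L_e²/(π²E) = 1.750×10^5 × 4.400² / (π² × 1.23×10^11) = 2.791×10^-6 m⁴
I_req = 2.791×10^6 mm⁴
Solid circle: I = πd⁴/64  ⇒  d = (64I/π)^(1/4) = (64×2.791×10^6/π)^(1/4) = 86.8 mm

d ≈ 86.8 mm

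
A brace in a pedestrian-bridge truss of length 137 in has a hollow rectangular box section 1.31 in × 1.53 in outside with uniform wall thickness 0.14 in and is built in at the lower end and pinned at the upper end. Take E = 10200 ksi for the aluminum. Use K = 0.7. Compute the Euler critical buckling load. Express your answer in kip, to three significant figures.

P_cr ≈ 1.89 kip

Inner dimensions: h_i = 1.53 − 2×0.14 = 1.250 in, b_i = 1.31 − 2×0.14 = 1.030 in
Weak-axis I_min = (h_o·b_o³ − h_i·b_i³)/12 with b_o = 1.31, b_i = 1.030 in (shorter outer/inner sides).
I_min = (1.53×1.31³ − 1.250×1.030³)/12 = 0.1728 in⁴
Effective length L_e = K·L = 0.7 × 137 = 95.90 in
P_cr = π²EI / L_e² = π² × 10200×10³ × 0.1728 / 95.90² = 1.892×10^3 lb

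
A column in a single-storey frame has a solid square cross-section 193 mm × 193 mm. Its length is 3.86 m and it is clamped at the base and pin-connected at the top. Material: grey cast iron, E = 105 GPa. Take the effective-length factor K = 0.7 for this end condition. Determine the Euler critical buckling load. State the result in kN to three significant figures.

P_cr ≈ 16400 kN

I = a⁴/12 = 193⁴/12 = 1.156×10^8 mm⁴
I = 1.156×10^8 mm⁴ = 1.156×10^-4 m⁴
Effective length L_e = K·L = 0.7 × 3.86 = 2.702 m
P_cr = π²EI / L_e² = π² × 105×10⁹ × 1.156×10^-4 / 2.702² = 1.641×10^7 N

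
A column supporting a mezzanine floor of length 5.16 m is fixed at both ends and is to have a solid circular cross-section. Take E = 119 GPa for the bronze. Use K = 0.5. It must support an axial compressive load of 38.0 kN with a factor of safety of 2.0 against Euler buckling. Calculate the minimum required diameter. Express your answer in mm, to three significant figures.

Required P_cr = n·P = 2.0 × 38.0 = 76.00 kN
L_e = K·L = 0.5 × 5.16 = 2.580 m
Required I = P_cr·L_e²/(π²E) = 7.600×10^4 × 2.580² / (π² × 1.19×10^11) = 4.307×10^-7 m⁴
I_req = 4.307×10^5 mm⁴
Solid circle: I = πd⁴/64  ⇒  d = (64I/π)^(1/4) = (64×4.307×10^5/π)^(1/4) = 54.4 mm

d ≈ 54.4 mm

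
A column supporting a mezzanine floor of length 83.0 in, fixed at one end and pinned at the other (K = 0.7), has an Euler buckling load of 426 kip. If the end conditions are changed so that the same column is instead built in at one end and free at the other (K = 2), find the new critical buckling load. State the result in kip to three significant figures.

P_cr ∝ 1/K², so P_cr,new = P_cr,old × (K_old/K_new)² = 426 × (0.7/2)²
= 426 × 0.1225 = 52.2 kip

P_cr ≈ 52.2 kip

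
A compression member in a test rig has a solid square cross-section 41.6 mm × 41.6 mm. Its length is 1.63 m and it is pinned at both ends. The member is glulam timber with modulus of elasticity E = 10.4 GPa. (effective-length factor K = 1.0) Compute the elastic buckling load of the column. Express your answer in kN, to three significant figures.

I = a⁴/12 = 41.6⁴/12 = 2.496×10^5 mm⁴
I = 2.496×10^5 mm⁴ = 2.496×10^-7 m⁴
Effective length L_e = K·L = 1 × 1.63 = 1.630 m
P_cr = π²EI / L_e² = π² × 10.4×10⁹ × 2.496×10^-7 / 1.630² = 9.642×10^3 N

P_cr ≈ 9.64 kN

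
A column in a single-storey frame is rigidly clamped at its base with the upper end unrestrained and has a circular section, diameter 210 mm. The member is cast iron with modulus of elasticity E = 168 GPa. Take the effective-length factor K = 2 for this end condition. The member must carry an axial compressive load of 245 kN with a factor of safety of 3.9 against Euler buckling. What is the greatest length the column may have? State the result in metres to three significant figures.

L_max ≈ 6.44 m

I = πd⁴/64 = π×210⁴/64 = 9.547×10^7 mm⁴
I = 9.547×10^-5 m⁴
Required critical load P_cr = n·P = 3.9 × 245 = 955.5 kN = 9.555×10^5 N
From P_cr = π²EI/(K·L)²:  L = (1/K)·√(π²EI/P_cr) = (1/2)·√(π²×1.68×10^11×9.547×10^-5/9.555×10^5)
L = 6.44 m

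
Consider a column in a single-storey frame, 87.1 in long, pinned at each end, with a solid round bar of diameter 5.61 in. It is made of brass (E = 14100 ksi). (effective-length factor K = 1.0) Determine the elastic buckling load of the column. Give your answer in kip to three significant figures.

I = πd⁴/64 = π×5.61⁴/64 = 48.62 in⁴
Effective length L_e = K·L = 1 × 87.1 = 87.10 in
P_cr = π²EI / L_e² = π² × 14100×10³ × 48.62 / 87.10² = 8.919×10^5 lb

P_cr ≈ 892 kip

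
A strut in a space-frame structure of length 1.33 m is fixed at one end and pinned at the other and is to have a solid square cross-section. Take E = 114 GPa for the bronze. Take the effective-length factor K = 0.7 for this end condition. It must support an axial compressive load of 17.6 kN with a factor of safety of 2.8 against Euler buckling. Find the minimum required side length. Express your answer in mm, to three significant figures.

Required P_cr = n·P = 2.8 × 17.6 = 49.28 kN
L_e = K·L = 0.7 × 1.33 = 0.9310 m
Required I = P_cr·L_e²/(π²E) = 4.928×10^4 × 0.9310² / (π² × 1.14×10^11) = 3.796×10^-8 m⁴
I_req = 3.796×10^4 mm⁴
Solid square: I = a⁴/12  ⇒  a = (12I)^(1/4) = (12×3.796×10^4)^(1/4) = 26.0 mm

a ≈ 26.0 mm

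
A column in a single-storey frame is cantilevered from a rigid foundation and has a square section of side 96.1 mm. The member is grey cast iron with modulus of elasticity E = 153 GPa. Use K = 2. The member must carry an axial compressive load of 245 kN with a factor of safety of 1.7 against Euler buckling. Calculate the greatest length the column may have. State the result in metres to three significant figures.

I = a⁴/12 = 96.1⁴/12 = 7.107×10^6 mm⁴
I = 7.107×10^-6 m⁴
Required critical load P_cr = n·P = 1.7 × 245 = 416.5 kN = 4.165×10^5 N
From P_cr = π²EI/(K·L)²:  L = (1/K)·√(π²EI/P_cr) = (1/2)·√(π²×1.53×10^11×7.107×10^-6/4.165×10^5)
L = 2.54 m

L_max ≈ 2.54 m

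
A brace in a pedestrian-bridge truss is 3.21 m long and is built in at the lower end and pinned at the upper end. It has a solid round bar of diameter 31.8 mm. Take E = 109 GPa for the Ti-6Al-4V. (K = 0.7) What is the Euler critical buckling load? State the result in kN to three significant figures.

P_cr ≈ 10.7 kN

I = πd⁴/64 = π×31.8⁴/64 = 5.020×10^4 mm⁴
I = 5.020×10^4 mm⁴ = 5.020×10^-8 m⁴
Effective length L_e = K·L = 0.7 × 3.21 = 2.247 m
P_cr = π²EI / L_e² = π² × 109×10⁹ × 5.020×10^-8 / 2.247² = 1.070×10^4 N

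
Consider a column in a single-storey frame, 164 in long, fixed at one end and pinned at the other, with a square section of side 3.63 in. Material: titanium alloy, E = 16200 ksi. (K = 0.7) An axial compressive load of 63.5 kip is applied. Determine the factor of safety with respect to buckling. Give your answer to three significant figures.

I = a⁴/12 = 3.63⁴/12 = 14.47 in⁴
Effective length L_e = K·L = 0.7 × 164 = 114.8 in
P_cr = π²EI / L_e² = π² × 16200×10³ × 14.47 / 114.8² = 1.755×10^5 lb
Factor of safety n = P_cr / P = 175.54 / 63.5 = 2.76

n ≈ 2.76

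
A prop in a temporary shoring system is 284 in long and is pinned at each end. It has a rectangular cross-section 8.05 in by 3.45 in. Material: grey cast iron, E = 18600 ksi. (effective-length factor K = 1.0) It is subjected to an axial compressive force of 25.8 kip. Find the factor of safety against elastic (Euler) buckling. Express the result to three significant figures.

n ≈ 2.43

Buckling occurs about the weak axis: I_min = h·b³/12 with b = 3.45 in (the shorter side).
I_min = 8.05×3.45³/12 = 27.55 in⁴
Effective length L_e = K·L = 1 × 284 = 284.0 in
P_cr = π²EI / L_e² = π² × 18600×10³ × 27.55 / 284.0² = 6.270×10^4 lb
Factor of safety n = P_cr / P = 62.697 / 25.8 = 2.43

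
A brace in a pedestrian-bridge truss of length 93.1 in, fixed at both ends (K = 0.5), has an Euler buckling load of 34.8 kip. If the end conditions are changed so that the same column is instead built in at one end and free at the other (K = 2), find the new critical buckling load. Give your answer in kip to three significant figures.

P_cr ∝ 1/K², so P_cr,new = P_cr,old × (K_old/K_new)² = 34.8 × (0.5/2)²
= 34.8 × 0.06250 = 2.17 kip

P_cr ≈ 2.17 kip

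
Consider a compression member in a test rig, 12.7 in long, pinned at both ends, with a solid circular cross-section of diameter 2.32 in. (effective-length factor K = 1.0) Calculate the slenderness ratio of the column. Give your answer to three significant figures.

λ ≈ 21.9

For a solid circle r = d/4 = 2.32/4 = 0.5800 in
L_e = K·L = 1 × 12.7 = 12.70 in
λ = L_e / r_min = 12.700 / 0.5800 = 21.9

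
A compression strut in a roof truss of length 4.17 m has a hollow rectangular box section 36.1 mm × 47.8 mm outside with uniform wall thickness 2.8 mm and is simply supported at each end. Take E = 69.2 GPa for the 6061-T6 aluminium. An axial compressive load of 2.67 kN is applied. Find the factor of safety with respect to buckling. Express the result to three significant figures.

Inner dimensions: h_i = 47.8 − 2×2.8 = 42.20 mm, b_i = 36.1 − 2×2.8 = 30.50 mm
Weak-axis I_min = (h_o·b_o³ − h_i·b_i³)/12 with b_o = 36.1, b_i = 30.50 mm (shorter outer/inner sides).
I_min = (47.8×36.1³ − 42.20×30.50³)/12 = 8.762×10^4 mm⁴
I = 8.762×10^4 mm⁴ = 8.762×10^-8 m⁴
Effective length L_e = K·L = 1 × 4.17 = 4.170 m
P_cr = π²EI / L_e² = π² × 69.2×10⁹ × 8.762×10^-8 / 4.170² = 3.442×10^3 N
Factor of safety n = P_cr / P = 3.4415 / 2.67 = 1.29

n ≈ 1.29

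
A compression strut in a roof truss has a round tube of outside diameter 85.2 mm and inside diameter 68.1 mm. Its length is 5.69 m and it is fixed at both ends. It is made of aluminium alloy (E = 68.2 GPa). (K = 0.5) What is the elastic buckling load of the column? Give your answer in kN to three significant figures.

d_o = 85.2 mm, d_i = 68.1 mm
I = π(d_o⁴ − d_i⁴)/64 = π(85.2⁴ − 68.10⁴)/64 = 1.531×10^6 mm⁴
I = 1.531×10^6 mm⁴ = 1.531×10^-6 m⁴
Effective length L_e = K·L = 0.5 × 5.69 = 2.845 m
P_cr = π²EI / L_e² = π² × 68.2×10⁹ × 1.531×10^-6 / 2.845² = 1.273×10^5 N

P_cr ≈ 127 kN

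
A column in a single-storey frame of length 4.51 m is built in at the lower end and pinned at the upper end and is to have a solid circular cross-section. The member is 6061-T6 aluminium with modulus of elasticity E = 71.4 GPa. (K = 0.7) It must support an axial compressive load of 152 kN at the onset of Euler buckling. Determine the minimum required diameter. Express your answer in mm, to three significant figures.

d ≈ 81.3 mm

L_e = K·L = 0.7 × 4.51 = 3.157 m
Required I = P_cr·L_e²/(π²E) = 1.520×10^5 × 3.157² / (π² × 7.14×10^10) = 2.150×10^-6 m⁴
I_req = 2.150×10^6 mm⁴
Solid circle: I = πd⁴/64  ⇒  d = (64I/π)^(1/4) = (64×2.150×10^6/π)^(1/4) = 81.3 mm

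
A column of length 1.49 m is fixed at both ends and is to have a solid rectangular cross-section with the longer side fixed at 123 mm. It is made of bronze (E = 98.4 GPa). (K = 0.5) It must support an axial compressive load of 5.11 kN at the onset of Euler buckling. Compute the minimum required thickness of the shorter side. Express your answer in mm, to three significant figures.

b ≈ 6.58 mm

L_e = K·L = 0.5 × 1.49 = 0.7450 m
Required I = P_cr·L_e²/(π²E) = 5.110×10^3 × 0.7450² / (π² × 9.84×10^10) = 2.920×10^-9 m⁴
I_req = 2.920×10^3 mm⁴
Rectangle, weak axis: I_min = h·b³/12 with h = 123 mm fixed  ⇒  b = (12I/h)^(1/3) = 6.58 mm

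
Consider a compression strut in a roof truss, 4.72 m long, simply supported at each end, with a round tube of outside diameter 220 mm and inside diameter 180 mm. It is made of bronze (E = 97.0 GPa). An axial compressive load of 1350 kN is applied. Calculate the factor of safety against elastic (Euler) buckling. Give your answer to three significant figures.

d_o = 220 mm, d_i = 180 mm
I = π(d_o⁴ − d_i⁴)/64 = π(220⁴ − 180.0⁴)/64 = 6.346×10^7 mm⁴
I = 6.346×10^7 mm⁴ = 6.346×10^-5 m⁴
Effective length L_e = K·L = 1 × 4.72 = 4.720 m
P_cr = π²EI / L_e² = π² × 97.0×10⁹ × 6.346×10^-5 / 4.720² = 2.727×10^6 N
Factor of safety n = P_cr / P = 2727.0 / 1350 = 2.02

n ≈ 2.02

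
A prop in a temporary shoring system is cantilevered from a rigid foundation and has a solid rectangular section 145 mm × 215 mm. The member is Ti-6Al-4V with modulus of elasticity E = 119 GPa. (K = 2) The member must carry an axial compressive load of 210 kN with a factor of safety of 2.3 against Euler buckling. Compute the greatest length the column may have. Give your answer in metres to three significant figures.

Buckling occurs about the weak axis: I_min = h·b³/12 with b = 145 mm (the shorter side).
I_min = 215×145³/12 = 5.462×10^7 mm⁴
I = 5.462×10^-5 m⁴
Required critical load P_cr = n·P = 2.3 × 210 = 483.0 kN = 4.830×10^5 N
From P_cr = π²EI/(K·L)²:  L = (1/K)·√(π²EI/P_cr) = (1/2)·√(π²×1.19×10^11×5.462×10^-5/4.830×10^5)
L = 5.76 m

L_max ≈ 5.76 m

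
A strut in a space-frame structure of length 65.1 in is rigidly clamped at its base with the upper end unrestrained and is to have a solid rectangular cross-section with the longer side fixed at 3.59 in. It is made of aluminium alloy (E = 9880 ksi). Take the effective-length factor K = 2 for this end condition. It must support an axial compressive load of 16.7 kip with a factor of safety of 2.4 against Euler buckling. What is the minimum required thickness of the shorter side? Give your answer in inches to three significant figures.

Required P_cr = n·P = 2.4 × 16.7 = 40.08 kip
L_e = K·L = 2 × 65.1 = 130.2 in
Required I = P_cr·L_e²/(π²E) = 4.008×10^4 × 130.2² / (π² × 9.88×10^6) = 6.968 in⁴
Rectangle, weak axis: I_min = h·b³/12 with h = 3.59 in fixed  ⇒  b = (12I/h)^(1/3) = 2.86 in

b ≈ 2.86 in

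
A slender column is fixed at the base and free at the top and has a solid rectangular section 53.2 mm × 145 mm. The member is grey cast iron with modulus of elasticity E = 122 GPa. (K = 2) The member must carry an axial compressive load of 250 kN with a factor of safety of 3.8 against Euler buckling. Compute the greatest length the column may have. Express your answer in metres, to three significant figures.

Buckling occurs about the weak axis: I_min = h·b³/12 with b = 53.2 mm (the shorter side).
I_min = 145×53.2³/12 = 1.819×10^6 mm⁴
I = 1.819×10^-6 m⁴
Required critical load P_cr = n·P = 3.8 × 250 = 950.0 kN = 9.500×10^5 N
From P_cr = π²EI/(K·L)²:  L = (1/K)·√(π²EI/P_cr) = (1/2)·√(π²×1.22×10^11×1.819×10^-6/9.500×10^5)
L = 0.759 m

L_max ≈ 0.759 m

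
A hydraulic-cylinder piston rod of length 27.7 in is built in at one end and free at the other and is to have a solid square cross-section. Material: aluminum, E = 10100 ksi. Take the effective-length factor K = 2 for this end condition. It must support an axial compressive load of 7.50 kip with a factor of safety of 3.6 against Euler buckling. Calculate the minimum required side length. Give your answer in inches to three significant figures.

Required P_cr = n·P = 3.6 × 7.50 = 27.00 kip
L_e = K·L = 2 × 27.7 = 55.40 in
Required I = P_cr·L_e²/(π²E) = 2.700×10^4 × 55.40² / (π² × 1.01×10^7) = 0.8313 in⁴
Solid square: I = a⁴/12  ⇒  a = (12I)^(1/4) = (12×0.8313)^(1/4) = 1.78 in

a ≈ 1.78 in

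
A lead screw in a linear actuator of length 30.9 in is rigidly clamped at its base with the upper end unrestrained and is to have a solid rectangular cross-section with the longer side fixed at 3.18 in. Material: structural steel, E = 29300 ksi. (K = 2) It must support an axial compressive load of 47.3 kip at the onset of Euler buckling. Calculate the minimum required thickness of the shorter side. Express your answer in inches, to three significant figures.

b ≈ 1.33 in

L_e = K·L = 2 × 30.9 = 61.80 in
Required I = P_cr·L_e²/(π²E) = 4.730×10^4 × 61.80² / (π² × 2.93×10^7) = 0.6247 in⁴
Rectangle, weak axis: I_min = h·b³/12 with h = 3.18 in fixed  ⇒  b = (12I/h)^(1/3) = 1.33 in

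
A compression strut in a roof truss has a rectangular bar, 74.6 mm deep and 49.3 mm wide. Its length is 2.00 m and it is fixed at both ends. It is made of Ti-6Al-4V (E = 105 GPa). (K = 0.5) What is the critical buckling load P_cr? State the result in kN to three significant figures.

Buckling occurs about the weak axis: I_min = h·b³/12 with b = 49.3 mm (the shorter side).
I_min = 74.6×49.3³/12 = 7.449×10^5 mm⁴
I = 7.449×10^5 mm⁴ = 7.449×10^-7 m⁴
Effective length L_e = K·L = 0.5 × 2.00 = 1.000 m
P_cr = π²EI / L_e² = π² × 105×10⁹ × 7.449×10^-7 / 1.000² = 7.719×10^5 N

P_cr ≈ 772 kN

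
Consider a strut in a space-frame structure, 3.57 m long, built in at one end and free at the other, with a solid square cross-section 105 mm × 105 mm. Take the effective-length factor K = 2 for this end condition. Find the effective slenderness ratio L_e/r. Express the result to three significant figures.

λ ≈ 236

I = a⁴/12 = 105⁴/12 = 1.013×10^7 mm⁴
A = 1.103×10^4 mm²;  r_min = √(I/A) = √(1.013×10^7/1.103×10^4) = 30.31 mm
L_e = K·L = 2 × 3.57 m = 7.140 m = 7140.0 mm
λ = L_e / r_min = 7140.0 / 30.31 = 236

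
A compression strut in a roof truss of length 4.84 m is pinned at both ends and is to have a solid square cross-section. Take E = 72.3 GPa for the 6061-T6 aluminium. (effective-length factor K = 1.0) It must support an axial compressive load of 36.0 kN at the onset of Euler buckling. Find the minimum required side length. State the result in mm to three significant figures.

a ≈ 61.4 mm

L_e = K·L = 1 × 4.84 = 4.840 m
Required I = P_cr·L_e²/(π²E) = 3.600×10^4 × 4.840² / (π² × 7.23×10^10) = 1.182×10^-6 m⁴
I_req = 1.182×10^6 mm⁴
Solid square: I = a⁴/12  ⇒  a = (12I)^(1/4) = (12×1.182×10^6)^(1/4) = 61.4 mm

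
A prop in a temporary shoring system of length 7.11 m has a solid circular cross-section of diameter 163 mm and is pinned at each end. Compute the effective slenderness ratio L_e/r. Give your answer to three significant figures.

λ ≈ 174

For a solid circle r = d/4 = 163/4 = 40.75 mm
L_e = K·L = 1 × 7.11 m = 7.110 m = 7110.0 mm
λ = L_e / r_min = 7110.0 / 40.75 = 174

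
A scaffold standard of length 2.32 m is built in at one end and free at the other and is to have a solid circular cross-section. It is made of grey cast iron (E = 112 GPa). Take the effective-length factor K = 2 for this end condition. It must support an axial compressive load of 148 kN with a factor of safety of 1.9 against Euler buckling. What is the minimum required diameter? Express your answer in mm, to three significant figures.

d ≈ 103 mm

Required P_cr = n·P = 1.9 × 148 = 281.2 kN
L_e = K·L = 2 × 2.32 = 4.640 m
Required I = P_cr·L_e²/(π²E) = 2.812×10^5 × 4.640² / (π² × 1.12×10^11) = 5.477×10^-6 m⁴
I_req = 5.477×10^6 mm⁴
Solid circle: I = πd⁴/64  ⇒  d = (64I/π)^(1/4) = (64×5.477×10^6/π)^(1/4) = 103 mm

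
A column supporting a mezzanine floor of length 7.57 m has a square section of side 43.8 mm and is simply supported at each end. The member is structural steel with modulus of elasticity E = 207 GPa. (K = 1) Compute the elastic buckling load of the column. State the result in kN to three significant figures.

I = a⁴/12 = 43.8⁴/12 = 3.067×10^5 mm⁴
I = 3.067×10^5 mm⁴ = 3.067×10^-7 m⁴
Effective length L_e = K·L = 1 × 7.57 = 7.570 m
P_cr = π²EI / L_e² = π² × 207×10⁹ × 3.067×10^-7 / 7.570² = 1.093×10^4 N

P_cr ≈ 10.9 kN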